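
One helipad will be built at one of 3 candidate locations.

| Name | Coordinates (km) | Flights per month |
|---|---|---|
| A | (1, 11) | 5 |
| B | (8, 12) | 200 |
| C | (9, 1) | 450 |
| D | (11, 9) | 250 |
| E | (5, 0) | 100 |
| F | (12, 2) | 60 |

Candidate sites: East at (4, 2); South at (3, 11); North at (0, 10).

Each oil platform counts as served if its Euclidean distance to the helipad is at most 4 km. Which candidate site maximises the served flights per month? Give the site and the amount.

Coverage radius r = 4 km; a point is covered iff (Δx)²+(Δy)² ≤ 4² = 16.
  East (4, 2): covers {E} → 100
  South (3, 11): covers {A} → 5
  North (0, 10): covers {A} → 5
Maximum coverage at East: 100 flights per month.

East, covering 100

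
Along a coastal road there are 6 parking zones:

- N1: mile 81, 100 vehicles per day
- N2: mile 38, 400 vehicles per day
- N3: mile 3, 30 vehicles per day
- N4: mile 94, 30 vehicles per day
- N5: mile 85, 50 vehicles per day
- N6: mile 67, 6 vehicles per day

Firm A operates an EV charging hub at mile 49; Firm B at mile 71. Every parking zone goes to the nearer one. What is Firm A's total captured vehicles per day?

The indifferent point is the midpoint (49+71)/2 = 60; parking zones left of it (closer to Firm A at 49) go to Firm A, those right go to Firm B.
  N3 at 3 (w=30) → Firm A
  N2 at 38 (w=400) → Firm A
  N6 at 67 (w=6) → Firm B
  N1 at 81 (w=100) → Firm B
  N5 at 85 (w=50) → Firm B
  N4 at 94 (w=30) → Firm B
Firm A captures 430; Firm B captures 186.

430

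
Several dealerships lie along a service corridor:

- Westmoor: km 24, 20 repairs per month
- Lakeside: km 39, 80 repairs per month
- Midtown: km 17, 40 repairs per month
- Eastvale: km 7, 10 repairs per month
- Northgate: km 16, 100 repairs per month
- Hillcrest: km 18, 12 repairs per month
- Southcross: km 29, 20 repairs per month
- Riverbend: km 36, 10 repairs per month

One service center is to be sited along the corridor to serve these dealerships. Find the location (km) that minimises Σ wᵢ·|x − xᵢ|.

x = 17

For a sum of weighted absolute distances on a line, the optimum is the weighted median (not the mean). Total weight W = 292; half-weight = 146.
Sort by position and accumulate weight:
  km 7 (Eastvale, w=10) → cum 10
  km 16 (Northgate, w=100) → cum 110
  km 17 (Midtown, w=40) → cum 150  ≥ 146 → median here
  km 18 (Hillcrest, w=12) → cum 162
  km 24 (Westmoor, w=20) → cum 182
  km 29 (Southcross, w=20) → cum 202
  km 36 (Riverbend, w=10) → cum 212
  km 39 (Lakeside, w=80) → cum 292
Optimal location: km 17.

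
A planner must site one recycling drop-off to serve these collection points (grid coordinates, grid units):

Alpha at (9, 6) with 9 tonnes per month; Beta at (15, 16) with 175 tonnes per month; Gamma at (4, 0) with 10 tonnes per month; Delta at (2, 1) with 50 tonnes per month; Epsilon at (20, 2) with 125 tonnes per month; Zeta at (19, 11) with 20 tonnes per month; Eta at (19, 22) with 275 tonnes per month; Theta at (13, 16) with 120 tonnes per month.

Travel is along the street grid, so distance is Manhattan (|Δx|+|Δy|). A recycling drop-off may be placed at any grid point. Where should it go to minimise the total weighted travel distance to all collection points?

Manhattan distance separates: Σwᵢ(|x−xᵢ|+|y−yᵢ|) = Σwᵢ|x−xᵢ| + Σwᵢ|y−yᵢ|, so x and y are optimised independently as 1-D weighted medians.
Total weight W = 784; half = 392.
x-coordinate, sorted with cumulative weight:
  x=2 (Delta, w=50) cum 50
  x=4 (Gamma, w=10) cum 60
  x=9 (Alpha, w=9) cum 69
  x=13 (Theta, w=120) cum 189
  x=15 (Beta, w=175) cum 364
  x=19 (Zeta, w=20) cum 384
  x=19 (Eta, w=275) cum 659  ← median
  x=20 (Epsilon, w=125) cum 784
⇒ x* = 19
y-coordinate, sorted with cumulative weight:
  y=0 (Gamma, w=10) cum 10
  y=1 (Delta, w=50) cum 60
  y=2 (Epsilon, w=125) cum 185
  y=6 (Alpha, w=9) cum 194
  y=11 (Zeta, w=20) cum 214
  y=16 (Beta, w=175) cum 389
  y=16 (Theta, w=120) cum 509  ← median
  y=22 (Eta, w=275) cum 784
⇒ y* = 16

(19, 16)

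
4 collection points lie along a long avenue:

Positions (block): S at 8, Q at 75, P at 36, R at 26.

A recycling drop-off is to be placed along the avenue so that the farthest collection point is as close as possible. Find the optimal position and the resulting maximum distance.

The 1-center on a line is the midpoint of the two extreme points: leftmost at 8, rightmost at 75.
Optimal location = (8 + 75)/2 = 41.5; maximum distance = (75 − 8)/2 = 33.5.

location 41.5, max distance 33.5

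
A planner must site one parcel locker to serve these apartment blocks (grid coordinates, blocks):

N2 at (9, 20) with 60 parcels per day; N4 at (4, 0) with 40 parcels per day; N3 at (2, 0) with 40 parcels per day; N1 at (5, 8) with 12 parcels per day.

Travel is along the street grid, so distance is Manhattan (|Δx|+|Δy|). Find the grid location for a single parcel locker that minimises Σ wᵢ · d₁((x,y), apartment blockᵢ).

Manhattan distance separates: Σwᵢ(|x−xᵢ|+|y−yᵢ|) = Σwᵢ|x−xᵢ| + Σwᵢ|y−yᵢ|, so x and y are optimised independently as 1-D weighted medians.
Total weight W = 152; half = 76.
x-coordinate, sorted with cumulative weight:
  x=2 (N3, w=40) cum 40
  x=4 (N4, w=40) cum 80  ← median
  x=5 (N1, w=12) cum 92
  x=9 (N2, w=60) cum 152
⇒ x* = 4
y-coordinate, sorted with cumulative weight:
  y=0 (N4, w=40) cum 40
  y=0 (N3, w=40) cum 80  ← median
  y=8 (N1, w=12) cum 92
  y=20 (N2, w=60) cum 152
⇒ y* = 0

(4, 0)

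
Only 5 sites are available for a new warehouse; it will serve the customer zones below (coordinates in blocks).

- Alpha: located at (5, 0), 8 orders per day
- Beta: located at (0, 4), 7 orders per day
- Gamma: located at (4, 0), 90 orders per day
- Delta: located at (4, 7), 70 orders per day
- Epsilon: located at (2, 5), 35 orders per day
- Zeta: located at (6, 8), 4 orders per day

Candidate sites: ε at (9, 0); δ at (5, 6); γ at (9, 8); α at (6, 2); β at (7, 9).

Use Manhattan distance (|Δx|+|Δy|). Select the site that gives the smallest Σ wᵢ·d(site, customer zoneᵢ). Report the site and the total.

Total weighted distance at each candidate:
  ε (9, 0): total = 1877
  δ (5, 6): total = 1019
  γ (9, 8): total = 2139
  α (6, 2): total = 1199
  β (7, 9): total = 1925
Minimum is at δ with total 1019 blocks.

δ, total 1019 blocks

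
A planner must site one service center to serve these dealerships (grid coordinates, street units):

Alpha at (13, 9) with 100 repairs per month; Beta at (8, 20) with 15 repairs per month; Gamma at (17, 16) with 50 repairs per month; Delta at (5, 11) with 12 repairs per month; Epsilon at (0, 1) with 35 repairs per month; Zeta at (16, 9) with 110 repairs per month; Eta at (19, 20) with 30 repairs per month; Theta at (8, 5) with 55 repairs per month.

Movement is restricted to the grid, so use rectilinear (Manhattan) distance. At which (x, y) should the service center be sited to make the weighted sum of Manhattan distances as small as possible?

Manhattan distance separates: Σwᵢ(|x−xᵢ|+|y−yᵢ|) = Σwᵢ|x−xᵢ| + Σwᵢ|y−yᵢ|, so x and y are optimised independently as 1-D weighted medians.
Total weight W = 407; half = 203.5.
x-coordinate, sorted with cumulative weight:
  x=0 (Epsilon, w=35) cum 35
  x=5 (Delta, w=12) cum 47
  x=8 (Beta, w=15) cum 62
  x=8 (Theta, w=55) cum 117
  x=13 (Alpha, w=100) cum 217  ← median
  x=16 (Zeta, w=110) cum 327
  x=17 (Gamma, w=50) cum 377
  x=19 (Eta, w=30) cum 407
⇒ x* = 13
y-coordinate, sorted with cumulative weight:
  y=1 (Epsilon, w=35) cum 35
  y=5 (Theta, w=55) cum 90
  y=9 (Alpha, w=100) cum 190
  y=9 (Zeta, w=110) cum 300  ← median
  y=11 (Delta, w=12) cum 312
  y=16 (Gamma, w=50) cum 362
  y=20 (Beta, w=15) cum 377
  y=20 (Eta, w=30) cum 407
⇒ y* = 9

(13, 9)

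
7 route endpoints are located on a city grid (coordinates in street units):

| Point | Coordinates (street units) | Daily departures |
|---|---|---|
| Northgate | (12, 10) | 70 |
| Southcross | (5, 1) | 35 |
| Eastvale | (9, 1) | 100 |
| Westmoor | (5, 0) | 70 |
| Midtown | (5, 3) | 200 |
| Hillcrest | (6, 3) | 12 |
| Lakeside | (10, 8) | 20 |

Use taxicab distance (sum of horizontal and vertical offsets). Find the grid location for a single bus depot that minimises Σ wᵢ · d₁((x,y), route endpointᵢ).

(5, 3)

Manhattan distance separates: Σwᵢ(|x−xᵢ|+|y−yᵢ|) = Σwᵢ|x−xᵢ| + Σwᵢ|y−yᵢ|, so x and y are optimised independently as 1-D weighted medians.
Total weight W = 507; half = 253.5.
x-coordinate, sorted with cumulative weight:
  x=5 (Southcross, w=35) cum 35
  x=5 (Westmoor, w=70) cum 105
  x=5 (Midtown, w=200) cum 305  ← median
  x=6 (Hillcrest, w=12) cum 317
  x=9 (Eastvale, w=100) cum 417
  x=10 (Lakeside, w=20) cum 437
  x=12 (Northgate, w=70) cum 507
⇒ x* = 5
y-coordinate, sorted with cumulative weight:
  y=0 (Westmoor, w=70) cum 70
  y=1 (Southcross, w=35) cum 105
  y=1 (Eastvale, w=100) cum 205
  y=3 (Midtown, w=200) cum 405  ← median
  y=3 (Hillcrest, w=12) cum 417
  y=8 (Lakeside, w=20) cum 437
  y=10 (Northgate, w=70) cum 507
⇒ y* = 3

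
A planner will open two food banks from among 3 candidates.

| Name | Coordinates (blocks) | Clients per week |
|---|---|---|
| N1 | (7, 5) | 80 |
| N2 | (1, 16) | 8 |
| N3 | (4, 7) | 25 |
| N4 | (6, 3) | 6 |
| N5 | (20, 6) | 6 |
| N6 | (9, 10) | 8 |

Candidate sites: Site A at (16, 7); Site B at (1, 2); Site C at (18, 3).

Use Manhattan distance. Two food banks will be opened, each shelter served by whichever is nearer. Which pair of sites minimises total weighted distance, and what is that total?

Evaluate every pair (each demand assigned to the nearer of the two):
  {Site A, Site B}: total = 1178
  {Site B, Site C}: total = 1226
  {Site A, Site C}: total = 1554
Best pair: {Site A, Site B} with total 1178.

{Site A, Site B}, total 1178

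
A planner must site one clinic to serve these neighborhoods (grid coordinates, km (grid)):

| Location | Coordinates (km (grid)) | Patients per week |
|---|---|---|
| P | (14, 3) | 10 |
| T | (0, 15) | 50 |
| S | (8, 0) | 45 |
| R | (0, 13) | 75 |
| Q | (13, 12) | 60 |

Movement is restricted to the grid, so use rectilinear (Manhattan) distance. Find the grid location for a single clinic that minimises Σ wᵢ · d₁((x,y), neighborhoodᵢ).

Manhattan distance separates: Σwᵢ(|x−xᵢ|+|y−yᵢ|) = Σwᵢ|x−xᵢ| + Σwᵢ|y−yᵢ|, so x and y are optimised independently as 1-D weighted medians.
Total weight W = 240; half = 120.
x-coordinate, sorted with cumulative weight:
  x=0 (T, w=50) cum 50
  x=0 (R, w=75) cum 125  ← median
  x=8 (S, w=45) cum 170
  x=13 (Q, w=60) cum 230
  x=14 (P, w=10) cum 240
⇒ x* = 0
y-coordinate, sorted with cumulative weight:
  y=0 (S, w=45) cum 45
  y=3 (P, w=10) cum 55
  y=12 (Q, w=60) cum 115
  y=13 (R, w=75) cum 190  ← median
  y=15 (T, w=50) cum 240
⇒ y* = 13

(0, 13)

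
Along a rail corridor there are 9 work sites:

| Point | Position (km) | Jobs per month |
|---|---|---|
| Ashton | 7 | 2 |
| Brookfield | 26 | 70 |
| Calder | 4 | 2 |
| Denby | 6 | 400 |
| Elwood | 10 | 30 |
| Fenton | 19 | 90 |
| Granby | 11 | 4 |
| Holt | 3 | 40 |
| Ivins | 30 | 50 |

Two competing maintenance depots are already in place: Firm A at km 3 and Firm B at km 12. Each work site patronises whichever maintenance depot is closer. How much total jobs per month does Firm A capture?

444

The indifferent point is the midpoint (3+12)/2 = 7.5; work sites left of it (closer to Firm A at 3) go to Firm A, those right go to Firm B.
  Holt at 3 (w=40) → Firm A
  Calder at 4 (w=2) → Firm A
  Denby at 6 (w=400) → Firm A
  Ashton at 7 (w=2) → Firm A
  Elwood at 10 (w=30) → Firm B
  Granby at 11 (w=4) → Firm B
  Fenton at 19 (w=90) → Firm B
  Brookfield at 26 (w=70) → Firm B
  Ivins at 30 (w=50) → Firm B
Firm A captures 444; Firm B captures 244.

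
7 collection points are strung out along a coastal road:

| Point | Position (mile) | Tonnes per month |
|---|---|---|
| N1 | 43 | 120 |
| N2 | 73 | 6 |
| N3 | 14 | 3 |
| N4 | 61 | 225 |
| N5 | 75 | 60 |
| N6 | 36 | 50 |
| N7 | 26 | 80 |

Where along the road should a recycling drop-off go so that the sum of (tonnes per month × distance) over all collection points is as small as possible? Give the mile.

x = 61

For a sum of weighted absolute distances on a line, the optimum is the weighted median (not the mean). Total weight W = 544; half-weight = 272.
Sort by position and accumulate weight:
  mile 14 (N3, w=3) → cum 3
  mile 26 (N7, w=80) → cum 83
  mile 36 (N6, w=50) → cum 133
  mile 43 (N1, w=120) → cum 253
  mile 61 (N4, w=225) → cum 478  ≥ 272 → median here
  mile 73 (N2, w=6) → cum 484
  mile 75 (N5, w=60) → cum 544
Optimal location: mile 61.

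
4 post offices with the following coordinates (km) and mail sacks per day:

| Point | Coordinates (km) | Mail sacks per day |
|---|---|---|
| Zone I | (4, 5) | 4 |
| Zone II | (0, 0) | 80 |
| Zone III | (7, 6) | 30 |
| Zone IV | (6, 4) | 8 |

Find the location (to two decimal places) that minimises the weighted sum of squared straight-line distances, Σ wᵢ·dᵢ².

The minimiser of Σwᵢ‖p−pᵢ‖² is the weighted centroid p* = (Σwᵢpᵢ)/(Σwᵢ).
Σwᵢ = 122.
Σwᵢxᵢ = 4·4 + 80·0 + 30·7 + 8·6 = 274.
Σwᵢyᵢ = 4·5 + 80·0 + 30·6 + 8·4 = 232.
x* = 274/122 = 2.25, y* = 232/122 = 1.90.

(2.25, 1.90)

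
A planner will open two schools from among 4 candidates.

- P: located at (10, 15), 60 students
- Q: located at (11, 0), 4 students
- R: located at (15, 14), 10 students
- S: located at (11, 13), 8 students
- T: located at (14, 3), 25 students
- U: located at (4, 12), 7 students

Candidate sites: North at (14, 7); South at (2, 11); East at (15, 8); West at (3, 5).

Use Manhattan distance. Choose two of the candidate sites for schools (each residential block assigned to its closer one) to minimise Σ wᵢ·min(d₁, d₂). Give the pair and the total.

Evaluate every pair (each demand assigned to the nearer of the two):
  {North, South}: total = 1033
  {North, West}: total = 1068
  {South, East}: total = 1071
  {North, East}: total = 1097
  {East, West}: total = 1106
  {South, West}: total = 1366
Best pair: {North, South} with total 1033.

{North, South}, total 1033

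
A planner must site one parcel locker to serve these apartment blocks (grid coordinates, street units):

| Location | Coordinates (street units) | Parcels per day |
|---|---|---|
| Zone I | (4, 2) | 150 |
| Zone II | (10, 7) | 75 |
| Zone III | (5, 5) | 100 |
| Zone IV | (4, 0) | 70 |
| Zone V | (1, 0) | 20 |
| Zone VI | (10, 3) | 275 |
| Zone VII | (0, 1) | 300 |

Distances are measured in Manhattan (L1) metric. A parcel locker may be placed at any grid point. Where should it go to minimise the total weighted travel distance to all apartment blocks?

Manhattan distance separates: Σwᵢ(|x−xᵢ|+|y−yᵢ|) = Σwᵢ|x−xᵢ| + Σwᵢ|y−yᵢ|, so x and y are optimised independently as 1-D weighted medians.
Total weight W = 990; half = 495.
x-coordinate, sorted with cumulative weight:
  x=0 (Zone VII, w=300) cum 300
  x=1 (Zone V, w=20) cum 320
  x=4 (Zone I, w=150) cum 470
  x=4 (Zone IV, w=70) cum 540  ← median
  x=5 (Zone III, w=100) cum 640
  x=10 (Zone II, w=75) cum 715
  x=10 (Zone VI, w=275) cum 990
⇒ x* = 4
y-coordinate, sorted with cumulative weight:
  y=0 (Zone IV, w=70) cum 70
  y=0 (Zone V, w=20) cum 90
  y=1 (Zone VII, w=300) cum 390
  y=2 (Zone I, w=150) cum 540  ← median
  y=3 (Zone VI, w=275) cum 815
  y=5 (Zone III, w=100) cum 915
  y=7 (Zone II, w=75) cum 990
⇒ y* = 2

(4, 2)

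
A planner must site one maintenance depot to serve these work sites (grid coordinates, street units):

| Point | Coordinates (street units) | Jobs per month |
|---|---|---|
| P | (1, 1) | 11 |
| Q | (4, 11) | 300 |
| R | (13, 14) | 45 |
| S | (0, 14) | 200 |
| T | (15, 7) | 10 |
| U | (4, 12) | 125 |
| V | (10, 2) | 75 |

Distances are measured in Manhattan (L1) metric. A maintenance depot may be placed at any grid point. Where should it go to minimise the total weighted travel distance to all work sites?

Manhattan distance separates: Σwᵢ(|x−xᵢ|+|y−yᵢ|) = Σwᵢ|x−xᵢ| + Σwᵢ|y−yᵢ|, so x and y are optimised independently as 1-D weighted medians.
Total weight W = 766; half = 383.
x-coordinate, sorted with cumulative weight:
  x=0 (S, w=200) cum 200
  x=1 (P, w=11) cum 211
  x=4 (Q, w=300) cum 511  ← median
  x=4 (U, w=125) cum 636
  x=10 (V, w=75) cum 711
  x=13 (R, w=45) cum 756
  x=15 (T, w=10) cum 766
⇒ x* = 4
y-coordinate, sorted with cumulative weight:
  y=1 (P, w=11) cum 11
  y=2 (V, w=75) cum 86
  y=7 (T, w=10) cum 96
  y=11 (Q, w=300) cum 396  ← median
  y=12 (U, w=125) cum 521
  y=14 (R, w=45) cum 566
  y=14 (S, w=200) cum 766
⇒ y* = 11

(4, 11)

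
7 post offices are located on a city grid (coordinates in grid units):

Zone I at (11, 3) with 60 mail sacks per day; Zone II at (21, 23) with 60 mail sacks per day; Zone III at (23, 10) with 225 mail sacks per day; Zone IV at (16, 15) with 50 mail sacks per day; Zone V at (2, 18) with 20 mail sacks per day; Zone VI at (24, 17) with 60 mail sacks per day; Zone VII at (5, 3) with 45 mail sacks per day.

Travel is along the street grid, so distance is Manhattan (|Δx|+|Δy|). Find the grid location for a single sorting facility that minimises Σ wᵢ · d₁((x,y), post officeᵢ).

Manhattan distance separates: Σwᵢ(|x−xᵢ|+|y−yᵢ|) = Σwᵢ|x−xᵢ| + Σwᵢ|y−yᵢ|, so x and y are optimised independently as 1-D weighted medians.
Total weight W = 520; half = 260.
x-coordinate, sorted with cumulative weight:
  x=2 (Zone V, w=20) cum 20
  x=5 (Zone VII, w=45) cum 65
  x=11 (Zone I, w=60) cum 125
  x=16 (Zone IV, w=50) cum 175
  x=21 (Zone II, w=60) cum 235
  x=23 (Zone III, w=225) cum 460  ← median
  x=24 (Zone VI, w=60) cum 520
⇒ x* = 23
y-coordinate, sorted with cumulative weight:
  y=3 (Zone I, w=60) cum 60
  y=3 (Zone VII, w=45) cum 105
  y=10 (Zone III, w=225) cum 330  ← median
  y=15 (Zone IV, w=50) cum 380
  y=17 (Zone VI, w=60) cum 440
  y=18 (Zone V, w=20) cum 460
  y=23 (Zone II, w=60) cum 520
⇒ y* = 10

(23, 10)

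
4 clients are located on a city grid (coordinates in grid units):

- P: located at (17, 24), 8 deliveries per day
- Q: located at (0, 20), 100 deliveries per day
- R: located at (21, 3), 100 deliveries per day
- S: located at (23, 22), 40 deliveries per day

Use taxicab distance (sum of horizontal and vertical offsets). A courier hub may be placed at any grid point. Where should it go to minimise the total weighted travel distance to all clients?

Manhattan distance separates: Σwᵢ(|x−xᵢ|+|y−yᵢ|) = Σwᵢ|x−xᵢ| + Σwᵢ|y−yᵢ|, so x and y are optimised independently as 1-D weighted medians.
Total weight W = 248; half = 124.
x-coordinate, sorted with cumulative weight:
  x=0 (Q, w=100) cum 100
  x=17 (P, w=8) cum 108
  x=21 (R, w=100) cum 208  ← median
  x=23 (S, w=40) cum 248
⇒ x* = 21
y-coordinate, sorted with cumulative weight:
  y=3 (R, w=100) cum 100
  y=20 (Q, w=100) cum 200  ← median
  y=22 (S, w=40) cum 240
  y=24 (P, w=8) cum 248
⇒ y* = 20

(21, 20)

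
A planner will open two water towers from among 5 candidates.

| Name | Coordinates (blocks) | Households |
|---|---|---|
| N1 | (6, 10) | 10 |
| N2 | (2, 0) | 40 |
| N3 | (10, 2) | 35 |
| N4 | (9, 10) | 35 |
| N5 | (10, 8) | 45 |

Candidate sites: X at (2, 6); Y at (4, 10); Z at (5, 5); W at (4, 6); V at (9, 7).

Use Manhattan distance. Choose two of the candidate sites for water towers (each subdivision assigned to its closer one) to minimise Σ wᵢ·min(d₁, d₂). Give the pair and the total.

Evaluate every pair (each demand assigned to the nearer of the two):
  {X, V}: total = 705
  {Z, V}: total = 785
  {W, V}: total = 785
  {Y, V}: total = 905
  {Y, Z}: total = 1155
  {X, Y}: total = 1215
  {Y, W}: total = 1225
  {X, Z}: total = 1255
  {X, W}: total = 1325
  {Z, W}: total = 1335
Best pair: {X, V} with total 705.

{X, V}, total 705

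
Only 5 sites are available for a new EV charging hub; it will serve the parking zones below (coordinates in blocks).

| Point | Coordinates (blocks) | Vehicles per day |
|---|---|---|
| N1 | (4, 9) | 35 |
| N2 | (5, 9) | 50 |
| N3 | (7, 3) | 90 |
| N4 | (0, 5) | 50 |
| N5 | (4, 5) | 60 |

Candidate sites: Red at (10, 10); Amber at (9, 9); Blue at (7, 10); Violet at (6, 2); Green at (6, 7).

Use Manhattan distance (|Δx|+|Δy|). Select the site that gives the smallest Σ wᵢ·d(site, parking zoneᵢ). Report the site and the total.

Green, total 1380 blocks

Total weighted distance at each candidate:
  Red (10, 10): total = 2855
  Amber (9, 9): total = 2285
  Blue (7, 10): total = 2000
  Violet (6, 2): total = 1645
  Green (6, 7): total = 1380
Minimum is at Green with total 1380 blocks.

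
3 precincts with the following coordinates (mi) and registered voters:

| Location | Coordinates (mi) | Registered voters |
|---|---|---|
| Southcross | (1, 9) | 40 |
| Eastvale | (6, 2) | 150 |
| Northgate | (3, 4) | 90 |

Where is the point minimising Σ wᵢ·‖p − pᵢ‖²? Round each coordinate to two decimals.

(4.32, 3.64)

The minimiser of Σwᵢ‖p−pᵢ‖² is the weighted centroid p* = (Σwᵢpᵢ)/(Σwᵢ).
Σwᵢ = 280.
Σwᵢxᵢ = 40·1 + 150·6 + 90·3 = 1210.
Σwᵢyᵢ = 40·9 + 150·2 + 90·4 = 1020.
x* = 1210/280 = 4.32, y* = 1020/280 = 3.64.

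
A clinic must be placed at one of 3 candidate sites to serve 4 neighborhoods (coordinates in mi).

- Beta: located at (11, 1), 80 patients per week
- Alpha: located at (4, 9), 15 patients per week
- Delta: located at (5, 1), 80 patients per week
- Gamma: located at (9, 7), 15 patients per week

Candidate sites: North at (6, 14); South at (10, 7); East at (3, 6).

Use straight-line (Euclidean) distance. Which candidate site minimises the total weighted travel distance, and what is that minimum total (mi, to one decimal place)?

South, total 1221.3 mi

Total weighted distance at each candidate:
  North (6, 14): total = 2352.4
  South (10, 7): total = 1221.3
  East (3, 6): total = 1324.2
Minimum is at South with total 1221.3 mi.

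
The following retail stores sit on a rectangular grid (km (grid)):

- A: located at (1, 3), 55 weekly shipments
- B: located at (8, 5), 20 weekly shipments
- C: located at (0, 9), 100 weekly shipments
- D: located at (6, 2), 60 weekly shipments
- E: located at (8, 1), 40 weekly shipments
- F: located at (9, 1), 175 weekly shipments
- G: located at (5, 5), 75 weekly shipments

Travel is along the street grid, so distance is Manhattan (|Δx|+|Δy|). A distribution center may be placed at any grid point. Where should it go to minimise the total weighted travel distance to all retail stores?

Manhattan distance separates: Σwᵢ(|x−xᵢ|+|y−yᵢ|) = Σwᵢ|x−xᵢ| + Σwᵢ|y−yᵢ|, so x and y are optimised independently as 1-D weighted medians.
Total weight W = 525; half = 262.5.
x-coordinate, sorted with cumulative weight:
  x=0 (C, w=100) cum 100
  x=1 (A, w=55) cum 155
  x=5 (G, w=75) cum 230
  x=6 (D, w=60) cum 290  ← median
  x=8 (B, w=20) cum 310
  x=8 (E, w=40) cum 350
  x=9 (F, w=175) cum 525
⇒ x* = 6
y-coordinate, sorted with cumulative weight:
  y=1 (E, w=40) cum 40
  y=1 (F, w=175) cum 215
  y=2 (D, w=60) cum 275  ← median
  y=3 (A, w=55) cum 330
  y=5 (B, w=20) cum 350
  y=5 (G, w=75) cum 425
  y=9 (C, w=100) cum 525
⇒ y* = 2

(6, 2)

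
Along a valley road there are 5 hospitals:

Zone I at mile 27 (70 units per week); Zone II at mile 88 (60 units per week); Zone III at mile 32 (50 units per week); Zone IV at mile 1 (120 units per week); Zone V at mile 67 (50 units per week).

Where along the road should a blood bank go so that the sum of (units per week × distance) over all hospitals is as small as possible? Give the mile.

x = 27

For a sum of weighted absolute distances on a line, the optimum is the weighted median (not the mean). Total weight W = 350; half-weight = 175.
Sort by position and accumulate weight:
  mile 1 (Zone IV, w=120) → cum 120
  mile 27 (Zone I, w=70) → cum 190  ≥ 175 → median here
  mile 32 (Zone III, w=50) → cum 240
  mile 67 (Zone V, w=50) → cum 290
  mile 88 (Zone II, w=60) → cum 350
Optimal location: mile 27.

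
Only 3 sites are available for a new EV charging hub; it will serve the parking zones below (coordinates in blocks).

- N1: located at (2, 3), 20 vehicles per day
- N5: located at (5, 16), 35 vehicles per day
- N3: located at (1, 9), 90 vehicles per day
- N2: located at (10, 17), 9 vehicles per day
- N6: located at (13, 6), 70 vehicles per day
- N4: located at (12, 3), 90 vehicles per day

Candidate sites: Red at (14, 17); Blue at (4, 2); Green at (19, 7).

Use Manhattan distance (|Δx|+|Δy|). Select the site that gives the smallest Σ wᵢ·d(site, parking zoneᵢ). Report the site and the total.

Total weighted distance at each candidate:
  Red (14, 17): total = 5076
  Blue (4, 2): total = 3394
  Green (19, 7): total = 4676
Minimum is at Blue with total 3394 blocks.

Blue, total 3394 blocks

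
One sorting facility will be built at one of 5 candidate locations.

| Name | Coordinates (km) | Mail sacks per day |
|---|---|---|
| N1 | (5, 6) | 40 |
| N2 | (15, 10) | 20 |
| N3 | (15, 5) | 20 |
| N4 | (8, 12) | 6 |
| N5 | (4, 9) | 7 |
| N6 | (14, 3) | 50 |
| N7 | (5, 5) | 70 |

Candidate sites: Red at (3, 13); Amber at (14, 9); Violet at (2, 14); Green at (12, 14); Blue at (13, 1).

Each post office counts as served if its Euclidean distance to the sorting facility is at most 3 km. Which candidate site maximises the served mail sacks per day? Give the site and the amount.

Coverage radius r = 3 km; a point is covered iff (Δx)²+(Δy)² ≤ 3² = 9.
  Red (3, 13): covers {none} → 0
  Amber (14, 9): covers {N2} → 20
  Violet (2, 14): covers {none} → 0
  Green (12, 14): covers {none} → 0
  Blue (13, 1): covers {N6} → 50
Maximum coverage at Blue: 50 mail sacks per day.

Blue, covering 50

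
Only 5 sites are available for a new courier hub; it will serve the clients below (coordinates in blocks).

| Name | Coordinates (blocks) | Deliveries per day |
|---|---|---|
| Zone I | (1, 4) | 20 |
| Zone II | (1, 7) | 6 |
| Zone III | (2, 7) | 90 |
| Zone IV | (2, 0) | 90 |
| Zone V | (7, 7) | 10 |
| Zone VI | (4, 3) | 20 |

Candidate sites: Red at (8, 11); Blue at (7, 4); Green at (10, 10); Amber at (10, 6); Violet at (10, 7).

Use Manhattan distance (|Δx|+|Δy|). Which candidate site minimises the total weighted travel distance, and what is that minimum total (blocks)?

Total weighted distance at each candidate:
  Red (8, 11): total = 3066
  Blue (7, 4): total = 1814
  Green (10, 10): total = 3302
  Amber (10, 6): total = 2570
  Violet (10, 7): total = 2594
Minimum is at Blue with total 1814 blocks.

Blue, total 1814 blocks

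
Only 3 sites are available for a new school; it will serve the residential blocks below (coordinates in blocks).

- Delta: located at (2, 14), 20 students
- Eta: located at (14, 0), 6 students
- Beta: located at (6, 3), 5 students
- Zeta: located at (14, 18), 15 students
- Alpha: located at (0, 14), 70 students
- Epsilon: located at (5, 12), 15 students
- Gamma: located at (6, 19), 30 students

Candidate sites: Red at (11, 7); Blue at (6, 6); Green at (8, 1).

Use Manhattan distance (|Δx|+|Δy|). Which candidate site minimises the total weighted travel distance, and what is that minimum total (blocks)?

Total weighted distance at each candidate:
  Red (11, 7): total = 2570
  Blue (6, 6): total = 2114
  Green (8, 1): total = 3067
Minimum is at Blue with total 2114 blocks.

Blue, total 2114 blocks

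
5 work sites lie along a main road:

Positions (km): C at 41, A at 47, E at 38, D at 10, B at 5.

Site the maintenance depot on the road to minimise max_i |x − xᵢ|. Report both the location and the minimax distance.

The 1-center on a line is the midpoint of the two extreme points: leftmost at 5, rightmost at 47.
Optimal location = (5 + 47)/2 = 26; maximum distance = (47 − 5)/2 = 21.

location 26, max distance 21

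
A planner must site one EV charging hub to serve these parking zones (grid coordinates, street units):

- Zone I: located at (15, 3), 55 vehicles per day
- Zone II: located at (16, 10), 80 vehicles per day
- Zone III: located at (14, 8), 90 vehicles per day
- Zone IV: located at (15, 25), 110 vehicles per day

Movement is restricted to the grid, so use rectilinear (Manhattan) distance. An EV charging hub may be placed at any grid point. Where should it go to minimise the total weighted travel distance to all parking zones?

(15, 10)

Manhattan distance separates: Σwᵢ(|x−xᵢ|+|y−yᵢ|) = Σwᵢ|x−xᵢ| + Σwᵢ|y−yᵢ|, so x and y are optimised independently as 1-D weighted medians.
Total weight W = 335; half = 167.5.
x-coordinate, sorted with cumulative weight:
  x=14 (Zone III, w=90) cum 90
  x=15 (Zone I, w=55) cum 145
  x=15 (Zone IV, w=110) cum 255  ← median
  x=16 (Zone II, w=80) cum 335
⇒ x* = 15
y-coordinate, sorted with cumulative weight:
  y=3 (Zone I, w=55) cum 55
  y=8 (Zone III, w=90) cum 145
  y=10 (Zone II, w=80) cum 225  ← median
  y=25 (Zone IV, w=110) cum 335
⇒ y* = 10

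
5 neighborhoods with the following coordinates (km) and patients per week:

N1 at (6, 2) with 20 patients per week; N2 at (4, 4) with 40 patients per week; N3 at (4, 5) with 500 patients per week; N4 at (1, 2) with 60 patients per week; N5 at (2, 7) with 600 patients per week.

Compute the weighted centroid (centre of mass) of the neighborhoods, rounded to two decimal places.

The minimiser of Σwᵢ‖p−pᵢ‖² is the weighted centroid p* = (Σwᵢpᵢ)/(Σwᵢ).
Σwᵢ = 1220.
Σwᵢxᵢ = 20·6 + 40·4 + 500·4 + 60·1 + 600·2 = 3540.
Σwᵢyᵢ = 20·2 + 40·4 + 500·5 + 60·2 + 600·7 = 7020.
x* = 3540/1220 = 2.90, y* = 7020/1220 = 5.75.

(2.90, 5.75)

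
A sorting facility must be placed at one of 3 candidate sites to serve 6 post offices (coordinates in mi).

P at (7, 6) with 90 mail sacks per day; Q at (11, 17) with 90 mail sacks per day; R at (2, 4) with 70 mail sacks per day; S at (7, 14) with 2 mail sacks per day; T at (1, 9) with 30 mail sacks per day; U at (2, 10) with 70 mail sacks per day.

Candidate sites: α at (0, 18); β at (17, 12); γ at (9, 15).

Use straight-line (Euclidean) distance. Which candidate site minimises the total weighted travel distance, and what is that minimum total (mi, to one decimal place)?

γ, total 2903.6 mi

Total weighted distance at each candidate:
  α (0, 18): total = 4099.4
  β (17, 12): total = 4510.5
  γ (9, 15): total = 2903.6
Minimum is at γ with total 2903.6 mi.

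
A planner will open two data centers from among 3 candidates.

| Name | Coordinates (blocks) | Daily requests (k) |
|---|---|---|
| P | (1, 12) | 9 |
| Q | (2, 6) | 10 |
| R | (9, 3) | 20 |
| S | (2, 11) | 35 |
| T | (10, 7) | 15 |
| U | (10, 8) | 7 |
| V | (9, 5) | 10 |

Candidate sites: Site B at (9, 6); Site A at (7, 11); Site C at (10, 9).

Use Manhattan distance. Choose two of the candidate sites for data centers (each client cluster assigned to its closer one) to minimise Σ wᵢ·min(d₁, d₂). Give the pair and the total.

{Site B, Site A}, total 429

Evaluate every pair (each demand assigned to the nearer of the two):
  {Site B, Site A}: total = 429
  {Site A, Site C}: total = 565
  {Site B, Site C}: total = 635
Best pair: {Site B, Site A} with total 429.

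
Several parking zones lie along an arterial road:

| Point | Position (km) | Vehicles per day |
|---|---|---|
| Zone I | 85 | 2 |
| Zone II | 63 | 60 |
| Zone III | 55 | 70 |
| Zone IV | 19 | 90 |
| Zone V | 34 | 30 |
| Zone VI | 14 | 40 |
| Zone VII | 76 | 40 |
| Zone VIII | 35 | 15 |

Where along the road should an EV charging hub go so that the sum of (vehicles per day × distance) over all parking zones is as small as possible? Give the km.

For a sum of weighted absolute distances on a line, the optimum is the weighted median (not the mean). Total weight W = 347; half-weight = 173.5.
Sort by position and accumulate weight:
  km 14 (Zone VI, w=40) → cum 40
  km 19 (Zone IV, w=90) → cum 130
  km 34 (Zone V, w=30) → cum 160
  km 35 (Zone VIII, w=15) → cum 175  ≥ 173.5 → median here
  km 55 (Zone III, w=70) → cum 245
  km 63 (Zone II, w=60) → cum 305
  km 76 (Zone VII, w=40) → cum 345
  km 85 (Zone I, w=2) → cum 347
Optimal location: km 35.

x = 35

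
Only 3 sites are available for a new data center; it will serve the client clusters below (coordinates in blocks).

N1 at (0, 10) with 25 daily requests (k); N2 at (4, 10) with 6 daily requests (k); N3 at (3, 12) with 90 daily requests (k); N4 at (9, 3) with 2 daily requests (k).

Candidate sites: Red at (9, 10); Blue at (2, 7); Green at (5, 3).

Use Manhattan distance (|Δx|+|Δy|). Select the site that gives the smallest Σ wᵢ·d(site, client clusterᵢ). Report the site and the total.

Total weighted distance at each candidate:
  Red (9, 10): total = 989
  Blue (2, 7): total = 717
  Green (5, 3): total = 1346
Minimum is at Blue with total 717 blocks.

Blue, total 717 blocks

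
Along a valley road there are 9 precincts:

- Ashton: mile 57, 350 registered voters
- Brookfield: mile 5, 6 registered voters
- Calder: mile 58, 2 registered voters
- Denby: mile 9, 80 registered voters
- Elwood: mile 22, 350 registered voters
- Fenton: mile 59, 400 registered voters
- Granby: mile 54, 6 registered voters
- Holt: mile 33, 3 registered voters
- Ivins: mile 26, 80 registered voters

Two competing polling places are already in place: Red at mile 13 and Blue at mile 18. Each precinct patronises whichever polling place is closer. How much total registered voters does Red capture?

86

The indifferent point is the midpoint (13+18)/2 = 15.5; precincts left of it (closer to Red at 13) go to Red, those right go to Blue.
  Brookfield at 5 (w=6) → Red
  Denby at 9 (w=80) → Red
  Elwood at 22 (w=350) → Blue
  Ivins at 26 (w=80) → Blue
  Holt at 33 (w=3) → Blue
  Granby at 54 (w=6) → Blue
  Ashton at 57 (w=350) → Blue
  Calder at 58 (w=2) → Blue
  Fenton at 59 (w=400) → Blue
Red captures 86; Blue captures 1191.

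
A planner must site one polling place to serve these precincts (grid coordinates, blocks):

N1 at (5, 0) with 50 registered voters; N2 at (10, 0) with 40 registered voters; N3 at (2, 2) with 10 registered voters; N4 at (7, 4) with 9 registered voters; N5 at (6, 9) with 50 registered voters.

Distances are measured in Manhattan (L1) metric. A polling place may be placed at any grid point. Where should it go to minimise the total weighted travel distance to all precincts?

(6, 0)

Manhattan distance separates: Σwᵢ(|x−xᵢ|+|y−yᵢ|) = Σwᵢ|x−xᵢ| + Σwᵢ|y−yᵢ|, so x and y are optimised independently as 1-D weighted medians.
Total weight W = 159; half = 79.5.
x-coordinate, sorted with cumulative weight:
  x=2 (N3, w=10) cum 10
  x=5 (N1, w=50) cum 60
  x=6 (N5, w=50) cum 110  ← median
  x=7 (N4, w=9) cum 119
  x=10 (N2, w=40) cum 159
⇒ x* = 6
y-coordinate, sorted with cumulative weight:
  y=0 (N1, w=50) cum 50
  y=0 (N2, w=40) cum 90  ← median
  y=2 (N3, w=10) cum 100
  y=4 (N4, w=9) cum 109
  y=9 (N5, w=50) cum 159
⇒ y* = 0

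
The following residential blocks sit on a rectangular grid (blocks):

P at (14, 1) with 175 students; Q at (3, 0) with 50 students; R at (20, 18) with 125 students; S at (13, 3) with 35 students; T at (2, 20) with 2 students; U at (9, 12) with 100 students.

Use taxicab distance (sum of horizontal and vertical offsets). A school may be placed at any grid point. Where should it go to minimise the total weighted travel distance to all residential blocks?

Manhattan distance separates: Σwᵢ(|x−xᵢ|+|y−yᵢ|) = Σwᵢ|x−xᵢ| + Σwᵢ|y−yᵢ|, so x and y are optimised independently as 1-D weighted medians.
Total weight W = 487; half = 243.5.
x-coordinate, sorted with cumulative weight:
  x=2 (T, w=2) cum 2
  x=3 (Q, w=50) cum 52
  x=9 (U, w=100) cum 152
  x=13 (S, w=35) cum 187
  x=14 (P, w=175) cum 362  ← median
  x=20 (R, w=125) cum 487
⇒ x* = 14
y-coordinate, sorted with cumulative weight:
  y=0 (Q, w=50) cum 50
  y=1 (P, w=175) cum 225
  y=3 (S, w=35) cum 260  ← median
  y=12 (U, w=100) cum 360
  y=18 (R, w=125) cum 485
  y=20 (T, w=2) cum 487
⇒ y* = 3

(14, 3)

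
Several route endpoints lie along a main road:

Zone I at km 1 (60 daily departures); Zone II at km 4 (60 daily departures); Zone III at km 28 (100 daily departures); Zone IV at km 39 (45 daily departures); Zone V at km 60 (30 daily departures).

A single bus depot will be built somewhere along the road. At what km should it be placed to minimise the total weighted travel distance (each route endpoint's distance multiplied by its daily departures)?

x = 28

For a sum of weighted absolute distances on a line, the optimum is the weighted median (not the mean). Total weight W = 295; half-weight = 147.5.
Sort by position and accumulate weight:
  km 1 (Zone I, w=60) → cum 60
  km 4 (Zone II, w=60) → cum 120
  km 28 (Zone III, w=100) → cum 220  ≥ 147.5 → median here
  km 39 (Zone IV, w=45) → cum 265
  km 60 (Zone V, w=30) → cum 295
Optimal location: km 28.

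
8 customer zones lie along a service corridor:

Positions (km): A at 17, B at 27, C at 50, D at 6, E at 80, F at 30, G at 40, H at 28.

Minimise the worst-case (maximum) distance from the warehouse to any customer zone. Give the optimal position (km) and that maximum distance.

The 1-center on a line is the midpoint of the two extreme points: leftmost at 6, rightmost at 80.
Optimal location = (6 + 80)/2 = 43; maximum distance = (80 − 6)/2 = 37.

location 43, max distance 37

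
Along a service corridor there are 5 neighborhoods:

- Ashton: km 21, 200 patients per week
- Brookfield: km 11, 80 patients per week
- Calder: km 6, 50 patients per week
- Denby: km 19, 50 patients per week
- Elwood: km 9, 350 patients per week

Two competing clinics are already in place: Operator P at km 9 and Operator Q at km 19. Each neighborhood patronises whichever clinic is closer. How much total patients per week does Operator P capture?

The indifferent point is the midpoint (9+19)/2 = 14; neighborhoods left of it (closer to Operator P at 9) go to Operator P, those right go to Operator Q.
  Calder at 6 (w=50) → Operator P
  Elwood at 9 (w=350) → Operator P
  Brookfield at 11 (w=80) → Operator P
  Denby at 19 (w=50) → Operator Q
  Ashton at 21 (w=200) → Operator Q
Operator P captures 480; Operator Q captures 250.

480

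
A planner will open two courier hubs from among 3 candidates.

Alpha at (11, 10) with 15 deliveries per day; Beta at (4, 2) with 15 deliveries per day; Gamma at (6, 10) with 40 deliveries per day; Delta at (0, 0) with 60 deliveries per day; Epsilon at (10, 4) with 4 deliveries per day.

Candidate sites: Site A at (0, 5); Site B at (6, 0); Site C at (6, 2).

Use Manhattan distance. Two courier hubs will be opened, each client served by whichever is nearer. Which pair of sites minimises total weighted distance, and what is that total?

Evaluate every pair (each demand assigned to the nearer of the two):
  {Site A, Site C}: total = 869
  {Site B, Site C}: total = 929
  {Site A, Site B}: total = 1017
Best pair: {Site A, Site C} with total 869.

{Site A, Site C}, total 869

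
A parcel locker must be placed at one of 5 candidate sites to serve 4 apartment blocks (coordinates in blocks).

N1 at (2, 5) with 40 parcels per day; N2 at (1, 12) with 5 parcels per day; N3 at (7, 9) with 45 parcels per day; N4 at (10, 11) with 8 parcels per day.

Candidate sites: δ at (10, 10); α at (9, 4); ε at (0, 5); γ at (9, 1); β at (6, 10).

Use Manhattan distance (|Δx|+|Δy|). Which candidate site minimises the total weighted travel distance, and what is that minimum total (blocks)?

Total weighted distance at each candidate:
  δ (10, 10): total = 763
  α (9, 4): total = 779
  ε (0, 5): total = 743
  γ (9, 1): total = 1073
  β (6, 10): total = 525
Minimum is at β with total 525 blocks.

β, total 525 blocks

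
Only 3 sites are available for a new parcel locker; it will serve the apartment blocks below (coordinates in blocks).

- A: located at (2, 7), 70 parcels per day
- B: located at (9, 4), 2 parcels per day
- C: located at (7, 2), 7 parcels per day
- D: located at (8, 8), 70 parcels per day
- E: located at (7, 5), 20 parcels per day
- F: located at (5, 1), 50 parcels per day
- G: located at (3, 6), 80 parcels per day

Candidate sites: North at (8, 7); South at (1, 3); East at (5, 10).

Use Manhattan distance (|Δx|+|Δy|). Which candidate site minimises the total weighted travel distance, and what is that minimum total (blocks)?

North, total 1530 blocks

Total weighted distance at each candidate:
  North (8, 7): total = 1530
  South (1, 3): total = 2117
  East (5, 10): total = 1930
Minimum is at North with total 1530 blocks.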